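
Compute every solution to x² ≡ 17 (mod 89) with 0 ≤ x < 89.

89 ≡ 1 (mod 4), so we find a root by search.
Trying successive values, 27² = 729 ≡ 17 (mod 89). The other root is 89 − 27 = 62.

27, 62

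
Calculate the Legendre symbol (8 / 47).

Pull out 2^3: since 47 ≡ 7 (mod 8), (2/47) = +1, so (2/47)^3 = +1.
Reached (1/47) = 1. Collecting the sign flips along the way, the symbol is +1.

1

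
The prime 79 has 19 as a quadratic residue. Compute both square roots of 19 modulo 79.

16, 63

Since 79 ≡ 3 (mod 4), a square root of 19 is 19^((79+1)/4) = 19^20 mod 79.
Repeated squaring: 19^2≡45, 19^4≡50, 19^8≡51, 19^16≡73 (mod 79).
19^20 = 19^(16+4) ≡ 16 (mod 79).
Check: 16² = 256 ≡ 19 (mod 79). The two roots are 16 and 63.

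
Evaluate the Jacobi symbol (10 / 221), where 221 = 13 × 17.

-1

Pull out 2: since 221 ≡ 5 (mod 8), (2/221) = -1.
Reciprocity: 5 ≡ 1 and 221 ≡ 1 (mod 4), so (5/221) = +(221/5).
Reduce top mod 5: now compute (1/5).
Reached (1/5) = 1. Collecting the sign flips along the way, the symbol is -1.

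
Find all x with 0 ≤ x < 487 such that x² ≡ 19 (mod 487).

186, 301

Since 487 ≡ 3 (mod 4), a square root of 19 is 19^((487+1)/4) = 19^122 mod 487.
Repeated squaring: 19^2≡361, 19^4≡292, 19^8≡39, 19^16≡60, 19^32≡191, 19^64≡443 (mod 487).
19^122 = 19^(64+32+16+8+2) ≡ 301 (mod 487).
Check: 301² = 90601 ≡ 19 (mod 487). The two roots are 186 and 301.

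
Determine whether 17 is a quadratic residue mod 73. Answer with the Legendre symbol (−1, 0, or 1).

-1

Reciprocity: 17 ≡ 1 and 73 ≡ 1 (mod 4), so (17/73) = +(73/17).
Reduce top mod 17: now compute (5/17).
Reciprocity: 5 ≡ 1 and 17 ≡ 1 (mod 4), so (5/17) = +(17/5).
Reduce top mod 5: now compute (2/5).
Pull out 2: since 5 ≡ 5 (mod 8), (2/5) = -1.
Reached (1/5) = 1. Collecting the sign flips along the way, the symbol is -1.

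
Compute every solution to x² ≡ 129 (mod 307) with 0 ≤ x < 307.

Since 307 ≡ 3 (mod 4), a square root of 129 is 129^((307+1)/4) = 129^77 mod 307.
Repeated squaring: 129^2≡63, 129^4≡285, 129^8≡177, 129^16≡15, 129^32≡225, 129^64≡277 (mod 307).
129^77 = 129^(64+8+4+1) ≡ 71 (mod 307).
Check: 71² = 5041 ≡ 129 (mod 307). The two roots are 71 and 236.

71, 236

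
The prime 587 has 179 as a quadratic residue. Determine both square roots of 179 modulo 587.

Since 587 ≡ 3 (mod 4), a square root of 179 is 179^((587+1)/4) = 179^147 mod 587.
Repeated squaring: 179^2≡343, 179^4≡249, 179^8≡366, 179^16≡120, 179^32≡312, 179^64≡489, 179^128≡212 (mod 587).
179^147 = 179^(128+16+2+1) ≡ 185 (mod 587).
Check: 185² = 34225 ≡ 179 (mod 587). The two roots are 185 and 402.

185, 402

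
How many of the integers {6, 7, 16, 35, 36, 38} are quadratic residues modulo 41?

(6/41) = -1 → non-residue.
(7/41) = -1 → non-residue.
(16/41) = +1 → QR.
(35/41) = -1 → non-residue.
(36/41) = +1 → QR.
(38/41) = -1 → non-residue.
Total quadratic residues among the 6: 2.

2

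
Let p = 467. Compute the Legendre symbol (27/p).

Euler's criterion: (27/467) ≡ 27^233 (mod 467).
27^2 ≡ 262 (mod 467)
27^4 ≡ 462 (mod 467)
27^8 ≡ 25 (mod 467)
27^16 ≡ 158 (mod 467)
27^32 ≡ 213 (mod 467)
27^64 ≡ 70 (mod 467)
27^128 ≡ 230 (mod 467)
27^233 = 27^(128+64+32+8+1) ≡ 1 (mod 467).
Result is 1, so (27/467) = 1.

1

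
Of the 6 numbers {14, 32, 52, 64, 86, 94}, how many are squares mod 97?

(14/97) = -1 → non-residue.
(32/97) = +1 → QR.
(52/97) = -1 → non-residue.
(64/97) = +1 → QR.
(86/97) = +1 → QR.
(94/97) = +1 → QR.
Total quadratic residues among the 6: 4.

4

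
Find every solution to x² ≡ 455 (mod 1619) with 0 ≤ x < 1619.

589, 1030

Since 1619 ≡ 3 (mod 4), a square root of 455 is 455^((1619+1)/4) = 455^405 mod 1619.
Repeated squaring: 455^2≡1412, 455^4≡755, 455^8≡137, 455^16≡960, 455^32≡389, 455^64≡754, 455^128≡247, 455^256≡1106 (mod 1619).
455^405 = 455^(256+128+16+4+1) ≡ 589 (mod 1619).
Check: 589² = 346921 ≡ 455 (mod 1619). The two roots are 589 and 1030.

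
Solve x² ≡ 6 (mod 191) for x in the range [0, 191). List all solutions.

Since 191 ≡ 3 (mod 4), a square root of 6 is 6^((191+1)/4) = 6^48 mod 191.
Repeated squaring: 6^2≡36, 6^4≡150, 6^8≡153, 6^16≡107, 6^32≡180 (mod 191).
6^48 = 6^(32+16) ≡ 160 (mod 191).
Check: 160² = 25600 ≡ 6 (mod 191). The two roots are 31 and 160.

31, 160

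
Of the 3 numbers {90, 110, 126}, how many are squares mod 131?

0

(90/131) = -1 → non-residue.
(110/131) = -1 → non-residue.
(126/131) = -1 → non-residue.
Total quadratic residues among the 3: 0.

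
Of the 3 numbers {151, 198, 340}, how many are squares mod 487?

1

(151/487) = -1 → non-residue.
(198/487) = -1 → non-residue.
(340/487) = +1 → QR.
Total quadratic residues among the 3: 1.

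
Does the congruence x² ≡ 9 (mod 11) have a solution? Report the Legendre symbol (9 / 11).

Reciprocity: 9 ≡ 1 and 11 ≡ 3 (mod 4), so (9/11) = +(11/9).
Reduce top mod 9: now compute (2/9).
Pull out 2: since 9 ≡ 1 (mod 8), (2/9) = +1.
Reached (1/9) = 1. Collecting the sign flips along the way, the symbol is +1.

1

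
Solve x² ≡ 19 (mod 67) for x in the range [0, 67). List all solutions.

Since 67 ≡ 3 (mod 4), a square root of 19 is 19^((67+1)/4) = 19^17 mod 67.
Repeated squaring: 19^2≡26, 19^4≡6, 19^8≡36, 19^16≡23 (mod 67).
19^17 = 19^(16+1) ≡ 35 (mod 67).
Check: 35² = 1225 ≡ 19 (mod 67). The two roots are 32 and 35.

32, 35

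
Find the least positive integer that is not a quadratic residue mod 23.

5

(2/23) = +1, so 2 is a residue.
(3/23) = +1, so 3 is a residue.
(4/23) = +1, so 4 is a residue.
(5/23) = −1, so 5 is the smallest positive non-residue mod 23.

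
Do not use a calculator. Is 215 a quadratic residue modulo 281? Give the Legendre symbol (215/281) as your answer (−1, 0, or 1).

1

Euler's criterion: (215/281) ≡ 215^140 (mod 281).
215^2 ≡ 141 (mod 281)
215^4 ≡ 211 (mod 281)
215^8 ≡ 123 (mod 281)
215^16 ≡ 236 (mod 281)
215^32 ≡ 58 (mod 281)
215^64 ≡ 273 (mod 281)
215^128 ≡ 64 (mod 281)
215^140 = 215^(128+8+4) ≡ 1 (mod 281).
Result is 1, so (215/281) = 1.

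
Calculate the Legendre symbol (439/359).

1

Euler's criterion: (439/359) ≡ 80^179 (mod 359).
80^2 ≡ 297 (mod 359)
80^4 ≡ 254 (mod 359)
80^8 ≡ 255 (mod 359)
80^16 ≡ 46 (mod 359)
80^32 ≡ 321 (mod 359)
80^64 ≡ 8 (mod 359)
80^128 ≡ 64 (mod 359)
80^179 = 80^(128+32+16+2+1) ≡ 1 (mod 359).
Result is 1, so (439/359) = 1.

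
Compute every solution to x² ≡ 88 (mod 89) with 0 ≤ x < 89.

89 ≡ 1 (mod 4), so we find a root by search.
Trying successive values, 34² = 1156 ≡ 88 (mod 89). The other root is 89 − 34 = 55.

34, 55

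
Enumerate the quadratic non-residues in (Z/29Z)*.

2, 3, 8, 10, 11, 12, 14, 15, 17, 18, 19, 21, 26, 27

Square k = 1,…,14 (k and 29−k give the same square):
1²=1, 2²=4, 3²=9, 4²=16, 5²=25, 6²≡7, 7²≡20, 8²≡6, 9²≡23, 10²≡13, 11²≡5, 12²≡28, 13²≡24, 14²≡22 (mod 29).
The residues are {1, 4, 5, 6, 7, 9, 13, 16, 20, 22, 23, 24, 25, 28}; the non-residues are the remaining 14 nonzero classes.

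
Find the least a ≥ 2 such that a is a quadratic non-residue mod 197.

(2/197) = −1, so 2 is the smallest positive non-residue mod 197.

2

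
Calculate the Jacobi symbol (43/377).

-1

Reciprocity: 43 ≡ 3 and 377 ≡ 1 (mod 4), so (43/377) = +(377/43).
Reduce top mod 43: now compute (33/43).
Reciprocity: 33 ≡ 1 and 43 ≡ 3 (mod 4), so (33/43) = +(43/33).
Reduce top mod 33: now compute (10/33).
Pull out 2: since 33 ≡ 1 (mod 8), (2/33) = +1.
Reciprocity: 5 ≡ 1 and 33 ≡ 1 (mod 4), so (5/33) = +(33/5).
Reduce top mod 5: now compute (3/5).
Reciprocity: 3 ≡ 3 and 5 ≡ 1 (mod 4), so (3/5) = +(5/3).
Reduce top mod 3: now compute (2/3).
Pull out 2: since 3 ≡ 3 (mod 8), (2/3) = -1.
Reached (1/3) = 1. Collecting the sign flips along the way, the symbol is -1.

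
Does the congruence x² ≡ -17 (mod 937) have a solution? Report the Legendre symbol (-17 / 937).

1

First reduce: -17 ≡ 920 (mod 937).
Pull out 2^3: since 937 ≡ 1 (mod 8), (2/937) = +1, so (2/937)^3 = +1.
Reciprocity: 115 ≡ 3 and 937 ≡ 1 (mod 4), so (115/937) = +(937/115).
Reduce top mod 115: now compute (17/115).
Reciprocity: 17 ≡ 1 and 115 ≡ 3 (mod 4), so (17/115) = +(115/17).
Reduce top mod 17: now compute (13/17).
Reciprocity: 13 ≡ 1 and 17 ≡ 1 (mod 4), so (13/17) = +(17/13).
Reduce top mod 13: now compute (4/13).
Pull out 2^2: since 13 ≡ 5 (mod 8), (2/13) = -1, so (2/13)^2 = +1.
Reached (1/13) = 1. Collecting the sign flips along the way, the symbol is +1.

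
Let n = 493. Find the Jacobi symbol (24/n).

-1

Pull out 2^3: since 493 ≡ 5 (mod 8), (2/493) = -1, so (2/493)^3 = -1.
Reciprocity: 3 ≡ 3 and 493 ≡ 1 (mod 4), so (3/493) = +(493/3).
Reduce top mod 3: now compute (1/3).
Reached (1/3) = 1. Collecting the sign flips along the way, the symbol is -1.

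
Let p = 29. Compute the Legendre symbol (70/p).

-1

First reduce: 70 ≡ 12 (mod 29).
Pull out 2^2: since 29 ≡ 5 (mod 8), (2/29) = -1, so (2/29)^2 = +1.
Reciprocity: 3 ≡ 3 and 29 ≡ 1 (mod 4), so (3/29) = +(29/3).
Reduce top mod 3: now compute (2/3).
Pull out 2: since 3 ≡ 3 (mod 8), (2/3) = -1.
Reached (1/3) = 1. Collecting the sign flips along the way, the symbol is -1.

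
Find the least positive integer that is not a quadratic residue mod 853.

(2/853) = −1, so 2 is the smallest positive non-residue mod 853.

2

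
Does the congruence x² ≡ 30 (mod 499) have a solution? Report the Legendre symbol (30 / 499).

Pull out 2: since 499 ≡ 3 (mod 8), (2/499) = -1.
Reciprocity: 15 ≡ 3 and 499 ≡ 3 (mod 4), so (15/499) = −(499/15).
Reduce top mod 15: now compute (4/15).
Pull out 2^2: since 15 ≡ 7 (mod 8), (2/15) = +1, so (2/15)^2 = +1.
Reached (1/15) = 1. Collecting the sign flips along the way, the symbol is +1.

1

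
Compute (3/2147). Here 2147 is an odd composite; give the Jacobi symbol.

1

Reciprocity: 3 ≡ 3 and 2147 ≡ 3 (mod 4), so (3/2147) = −(2147/3).
Reduce top mod 3: now compute (2/3).
Pull out 2: since 3 ≡ 3 (mod 8), (2/3) = -1.
Reached (1/3) = 1. Collecting the sign flips along the way, the symbol is +1.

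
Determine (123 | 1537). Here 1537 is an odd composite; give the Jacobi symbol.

Reciprocity: 123 ≡ 3 and 1537 ≡ 1 (mod 4), so (123/1537) = +(1537/123).
Reduce top mod 123: now compute (61/123).
Reciprocity: 61 ≡ 1 and 123 ≡ 3 (mod 4), so (61/123) = +(123/61).
Reduce top mod 61: now compute (1/61).
Reached (1/61) = 1. Collecting the sign flips along the way, the symbol is +1.

1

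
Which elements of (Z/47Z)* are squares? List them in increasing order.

1,2,3,4,6,7,8,9,12,14,16,17,18,21,24,25,27,28,32,34,36,37,42

Square k = 1,…,23 (k and 47−k give the same square):
1²=1, 2²=4, 3²=9, 4²=16, 5²=25, 6²=36, 7²≡2, 8²≡17, 9²≡34, 10²≡6, 11²≡27, 12²≡3, 13²≡28, 14²≡8, 15²≡37, 16²≡21, 17²≡7, 18²≡42, 19²≡32, 20²≡24, 21²≡18, 22²≡14, 23²≡12 (mod 47).
So the quadratic residues mod 47 are {1, 2, 3, 4, 6, 7, 8, 9, 12, 14, 16, 17, 18, 21, 24, 25, 27, 28, 32, 34, 36, 37, 42}.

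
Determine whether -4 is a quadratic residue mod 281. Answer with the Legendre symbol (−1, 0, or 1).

1

Euler's criterion: (-4/281) ≡ 277^140 (mod 281).
277^2 ≡ 16 (mod 281)
277^4 ≡ 256 (mod 281)
277^8 ≡ 63 (mod 281)
277^16 ≡ 35 (mod 281)
277^32 ≡ 101 (mod 281)
277^64 ≡ 85 (mod 281)
277^128 ≡ 200 (mod 281)
277^140 = 277^(128+8+4) ≡ 1 (mod 281).
Result is 1, so (-4/281) = 1.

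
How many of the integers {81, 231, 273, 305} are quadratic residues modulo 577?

3

(81/577) = +1 → QR.
(231/577) = -1 → non-residue.
(273/577) = +1 → QR.
(305/577) = +1 → QR.
Total quadratic residues among the 4: 3.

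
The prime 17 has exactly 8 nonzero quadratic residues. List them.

Square k = 1,…,8 (k and 17−k give the same square):
1²=1, 2²=4, 3²=9, 4²=16, 5²≡8, 6²≡2, 7²≡15, 8²≡13 (mod 17).
So the quadratic residues mod 17 are {1, 2, 4, 8, 9, 13, 15, 16}.

1 2 4 8 9 13 15 16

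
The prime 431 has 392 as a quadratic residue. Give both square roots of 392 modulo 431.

Since 431 ≡ 3 (mod 4), a square root of 392 is 392^((431+1)/4) = 392^108 mod 431.
Repeated squaring: 392^2≡228, 392^4≡264, 392^8≡305, 392^16≡360, 392^32≡300, 392^64≡352 (mod 431).
392^108 = 392^(64+32+8+4) ≡ 46 (mod 431).
Check: 46² = 2116 ≡ 392 (mod 431). The two roots are 46 and 385.

46, 385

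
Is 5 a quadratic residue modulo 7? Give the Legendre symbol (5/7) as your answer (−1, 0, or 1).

-1

Reciprocity: 5 ≡ 1 and 7 ≡ 3 (mod 4), so (5/7) = +(7/5).
Reduce top mod 5: now compute (2/5).
Pull out 2: since 5 ≡ 5 (mod 8), (2/5) = -1.
Reached (1/5) = 1. Collecting the sign flips along the way, the symbol is -1.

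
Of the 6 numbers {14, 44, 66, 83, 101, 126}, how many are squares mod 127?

(14/127) = -1 → non-residue.
(44/127) = +1 → QR.
(66/127) = -1 → non-residue.
(83/127) = -1 → non-residue.
(101/127) = -1 → non-residue.
(126/127) = -1 → non-residue.
Total quadratic residues among the 6: 1.

1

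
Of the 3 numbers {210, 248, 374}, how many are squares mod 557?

(210/557) = -1 → non-residue.
(248/557) = +1 → QR.
(374/557) = +1 → QR.
Total quadratic residues among the 3: 2.

2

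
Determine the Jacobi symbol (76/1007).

Pull out 2^2: since 1007 ≡ 7 (mod 8), (2/1007) = +1, so (2/1007)^2 = +1.
Reciprocity: 19 ≡ 3 and 1007 ≡ 3 (mod 4), so (19/1007) = −(1007/19).
Reduce top mod 19: now compute (0/19).
Top reduces to 0: gcd > 1, so the symbol is 0.

0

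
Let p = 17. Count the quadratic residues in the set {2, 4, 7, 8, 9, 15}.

(2/17) = +1 → QR.
(4/17) = +1 → QR.
(7/17) = -1 → non-residue.
(8/17) = +1 → QR.
(9/17) = +1 → QR.
(15/17) = +1 → QR.
Total quadratic residues among the 6: 5.

5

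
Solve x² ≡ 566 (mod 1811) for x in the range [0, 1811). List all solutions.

453, 1358

Since 1811 ≡ 3 (mod 4), a square root of 566 is 566^((1811+1)/4) = 566^453 mod 1811.
Repeated squaring: 566^2≡1620, 566^4≡261, 566^8≡1114, 566^16≡461, 566^32≡634, 566^64≡1725, 566^128≡152, 566^256≡1372 (mod 1811).
566^453 = 566^(256+128+64+4+1) ≡ 453 (mod 1811).
Check: 453² = 205209 ≡ 566 (mod 1811). The two roots are 453 and 1358.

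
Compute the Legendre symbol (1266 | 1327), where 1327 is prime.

-1

Pull out 2: since 1327 ≡ 7 (mod 8), (2/1327) = +1.
Reciprocity: 633 ≡ 1 and 1327 ≡ 3 (mod 4), so (633/1327) = +(1327/633).
Reduce top mod 633: now compute (61/633).
Reciprocity: 61 ≡ 1 and 633 ≡ 1 (mod 4), so (61/633) = +(633/61).
Reduce top mod 61: now compute (23/61).
Reciprocity: 23 ≡ 3 and 61 ≡ 1 (mod 4), so (23/61) = +(61/23).
Reduce top mod 23: now compute (15/23).
Reciprocity: 15 ≡ 3 and 23 ≡ 3 (mod 4), so (15/23) = −(23/15).
Reduce top mod 15: now compute (8/15).
Pull out 2^3: since 15 ≡ 7 (mod 8), (2/15) = +1, so (2/15)^3 = +1.
Reached (1/15) = 1. Collecting the sign flips along the way, the symbol is -1.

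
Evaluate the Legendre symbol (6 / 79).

-1

Pull out 2: since 79 ≡ 7 (mod 8), (2/79) = +1.
Reciprocity: 3 ≡ 3 and 79 ≡ 3 (mod 4), so (3/79) = −(79/3).
Reduce top mod 3: now compute (1/3).
Reached (1/3) = 1. Collecting the sign flips along the way, the symbol is -1.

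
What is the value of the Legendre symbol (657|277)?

Euler's criterion: (657/277) ≡ 103^138 (mod 277).
103^2 ≡ 83 (mod 277)
103^4 ≡ 241 (mod 277)
103^8 ≡ 188 (mod 277)
103^16 ≡ 165 (mod 277)
103^32 ≡ 79 (mod 277)
103^64 ≡ 147 (mod 277)
103^128 ≡ 3 (mod 277)
103^138 = 103^(128+8+2) ≡ 276 (mod 277).
Result is 276 ≡ −1, so (657/277) = −1.

-1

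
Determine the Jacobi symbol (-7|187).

First reduce: -7 ≡ 180 (mod 187).
Pull out 2^2: since 187 ≡ 3 (mod 8), (2/187) = -1, so (2/187)^2 = +1.
Reciprocity: 45 ≡ 1 and 187 ≡ 3 (mod 4), so (45/187) = +(187/45).
Reduce top mod 45: now compute (7/45).
Reciprocity: 7 ≡ 3 and 45 ≡ 1 (mod 4), so (7/45) = +(45/7).
Reduce top mod 7: now compute (3/7).
Reciprocity: 3 ≡ 3 and 7 ≡ 3 (mod 4), so (3/7) = −(7/3).
Reduce top mod 3: now compute (1/3).
Reached (1/3) = 1. Collecting the sign flips along the way, the symbol is -1.

-1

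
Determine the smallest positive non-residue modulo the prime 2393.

3

(2/2393) = +1, so 2 is a residue.
(3/2393) = −1, so 3 is the smallest positive non-residue mod 2393.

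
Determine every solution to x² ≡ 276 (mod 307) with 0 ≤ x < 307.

Since 307 ≡ 3 (mod 4), a square root of 276 is 276^((307+1)/4) = 276^77 mod 307.
Repeated squaring: 276^2≡40, 276^4≡65, 276^8≡234, 276^16≡110, 276^32≡127, 276^64≡165 (mod 307).
276^77 = 276^(64+8+4+1) ≡ 176 (mod 307).
Check: 176² = 30976 ≡ 276 (mod 307). The two roots are 131 and 176.

131, 176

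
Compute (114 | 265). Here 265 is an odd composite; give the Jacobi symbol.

-1

Pull out 2: since 265 ≡ 1 (mod 8), (2/265) = +1.
Reciprocity: 57 ≡ 1 and 265 ≡ 1 (mod 4), so (57/265) = +(265/57).
Reduce top mod 57: now compute (37/57).
Reciprocity: 37 ≡ 1 and 57 ≡ 1 (mod 4), so (37/57) = +(57/37).
Reduce top mod 37: now compute (20/37).
Pull out 2^2: since 37 ≡ 5 (mod 8), (2/37) = -1, so (2/37)^2 = +1.
Reciprocity: 5 ≡ 1 and 37 ≡ 1 (mod 4), so (5/37) = +(37/5).
Reduce top mod 5: now compute (2/5).
Pull out 2: since 5 ≡ 5 (mod 8), (2/5) = -1.
Reached (1/5) = 1. Collecting the sign flips along the way, the symbol is -1.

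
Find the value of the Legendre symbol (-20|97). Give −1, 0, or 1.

First reduce: -20 ≡ 77 (mod 97).
Reciprocity: 77 ≡ 1 and 97 ≡ 1 (mod 4), so (77/97) = +(97/77).
Reduce top mod 77: now compute (20/77).
Pull out 2^2: since 77 ≡ 5 (mod 8), (2/77) = -1, so (2/77)^2 = +1.
Reciprocity: 5 ≡ 1 and 77 ≡ 1 (mod 4), so (5/77) = +(77/5).
Reduce top mod 5: now compute (2/5).
Pull out 2: since 5 ≡ 5 (mod 8), (2/5) = -1.
Reached (1/5) = 1. Collecting the sign flips along the way, the symbol is -1.

-1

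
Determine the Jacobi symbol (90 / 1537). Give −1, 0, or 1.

Pull out 2: since 1537 ≡ 1 (mod 8), (2/1537) = +1.
Reciprocity: 45 ≡ 1 and 1537 ≡ 1 (mod 4), so (45/1537) = +(1537/45).
Reduce top mod 45: now compute (7/45).
Reciprocity: 7 ≡ 3 and 45 ≡ 1 (mod 4), so (7/45) = +(45/7).
Reduce top mod 7: now compute (3/7).
Reciprocity: 3 ≡ 3 and 7 ≡ 3 (mod 4), so (3/7) = −(7/3).
Reduce top mod 3: now compute (1/3).
Reached (1/3) = 1. Collecting the sign flips along the way, the symbol is -1.

-1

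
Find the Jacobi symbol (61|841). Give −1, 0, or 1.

1

Reciprocity: 61 ≡ 1 and 841 ≡ 1 (mod 4), so (61/841) = +(841/61).
Reduce top mod 61: now compute (48/61).
Pull out 2^4: since 61 ≡ 5 (mod 8), (2/61) = -1, so (2/61)^4 = +1.
Reciprocity: 3 ≡ 3 and 61 ≡ 1 (mod 4), so (3/61) = +(61/3).
Reduce top mod 3: now compute (1/3).
Reached (1/3) = 1. Collecting the sign flips along the way, the symbol is +1.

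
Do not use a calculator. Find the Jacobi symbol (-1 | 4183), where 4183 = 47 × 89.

First reduce: -1 ≡ 4182 (mod 4183).
Pull out 2: since 4183 ≡ 7 (mod 8), (2/4183) = +1.
Reciprocity: 2091 ≡ 3 and 4183 ≡ 3 (mod 4), so (2091/4183) = −(4183/2091).
Reduce top mod 2091: now compute (1/2091).
Reached (1/2091) = 1. Collecting the sign flips along the way, the symbol is -1.

-1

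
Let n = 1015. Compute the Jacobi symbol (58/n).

Pull out 2: since 1015 ≡ 7 (mod 8), (2/1015) = +1.
Reciprocity: 29 ≡ 1 and 1015 ≡ 3 (mod 4), so (29/1015) = +(1015/29).
Reduce top mod 29: now compute (0/29).
Top reduces to 0: gcd > 1, so the symbol is 0.

0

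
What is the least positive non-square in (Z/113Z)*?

(2/113) = +1, so 2 is a residue.
(3/113) = −1, so 3 is the smallest positive non-residue mod 113.

3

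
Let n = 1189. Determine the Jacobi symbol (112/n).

-1

Pull out 2^4: since 1189 ≡ 5 (mod 8), (2/1189) = -1, so (2/1189)^4 = +1.
Reciprocity: 7 ≡ 3 and 1189 ≡ 1 (mod 4), so (7/1189) = +(1189/7).
Reduce top mod 7: now compute (6/7).
Pull out 2: since 7 ≡ 7 (mod 8), (2/7) = +1.
Reciprocity: 3 ≡ 3 and 7 ≡ 3 (mod 4), so (3/7) = −(7/3).
Reduce top mod 3: now compute (1/3).
Reached (1/3) = 1. Collecting the sign flips along the way, the symbol is -1.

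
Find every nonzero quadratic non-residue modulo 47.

Square k = 1,…,23 (k and 47−k give the same square):
1²=1, 2²=4, 3²=9, 4²=16, 5²=25, 6²=36, 7²≡2, 8²≡17, 9²≡34, 10²≡6, 11²≡27, 12²≡3, 13²≡28, 14²≡8, 15²≡37, 16²≡21, 17²≡7, 18²≡42, 19²≡32, 20²≡24, 21²≡18, 22²≡14, 23²≡12 (mod 47).
The residues are {1, 2, 3, 4, 6, 7, 8, 9, 12, 14, 16, 17, 18, 21, 24, 25, 27, 28, 32, 34, 36, 37, 42}; the non-residues are the remaining 23 nonzero classes.

5 10 11 13 15 19 20 22 23 26 29 30 31 33 35 38 39 40 41 43 44 45 46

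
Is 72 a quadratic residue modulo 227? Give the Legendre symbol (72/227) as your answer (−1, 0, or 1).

-1

Euler's criterion: (72/227) ≡ 72^113 (mod 227).
72^2 ≡ 190 (mod 227)
72^4 ≡ 7 (mod 227)
72^8 ≡ 49 (mod 227)
72^16 ≡ 131 (mod 227)
72^32 ≡ 136 (mod 227)
72^64 ≡ 109 (mod 227)
72^113 = 72^(64+32+16+1) ≡ 226 (mod 227).
Result is 226 ≡ −1, so (72/227) = −1.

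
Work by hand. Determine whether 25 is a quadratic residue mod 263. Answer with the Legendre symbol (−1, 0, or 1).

Euler's criterion: (25/263) ≡ 25^131 (mod 263).
25^2 ≡ 99 (mod 263)
25^4 ≡ 70 (mod 263)
25^8 ≡ 166 (mod 263)
25^16 ≡ 204 (mod 263)
25^32 ≡ 62 (mod 263)
25^64 ≡ 162 (mod 263)
25^128 ≡ 207 (mod 263)
25^131 = 25^(128+2+1) ≡ 1 (mod 263).
Result is 1, so (25/263) = 1.

1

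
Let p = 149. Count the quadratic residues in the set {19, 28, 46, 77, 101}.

3

(19/149) = +1 → QR.
(28/149) = +1 → QR.
(46/149) = +1 → QR.
(77/149) = -1 → non-residue.
(101/149) = -1 → non-residue.
Total quadratic residues among the 5: 3.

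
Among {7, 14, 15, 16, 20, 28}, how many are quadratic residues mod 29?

4

(7/29) = +1 → QR.
(14/29) = -1 → non-residue.
(15/29) = -1 → non-residue.
(16/29) = +1 → QR.
(20/29) = +1 → QR.
(28/29) = +1 → QR.
Total quadratic residues among the 6: 4.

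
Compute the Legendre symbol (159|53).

First reduce: 159 ≡ 0 (mod 53).
Top reduces to 0: gcd > 1, so the symbol is 0.

0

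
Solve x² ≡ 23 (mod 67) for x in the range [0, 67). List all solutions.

31, 36

Since 67 ≡ 3 (mod 4), a square root of 23 is 23^((67+1)/4) = 23^17 mod 67.
Repeated squaring: 23^2≡60, 23^4≡49, 23^8≡56, 23^16≡54 (mod 67).
23^17 = 23^(16+1) ≡ 36 (mod 67).
Check: 36² = 1296 ≡ 23 (mod 67). The two roots are 31 and 36.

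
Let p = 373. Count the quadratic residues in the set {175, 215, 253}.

(175/373) = +1 → QR.
(215/373) = +1 → QR.
(253/373) = +1 → QR.
Total quadratic residues among the 3: 3.

3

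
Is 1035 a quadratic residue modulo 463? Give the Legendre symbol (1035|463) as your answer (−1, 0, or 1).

First reduce: 1035 ≡ 109 (mod 463).
Reciprocity: 109 ≡ 1 and 463 ≡ 3 (mod 4), so (109/463) = +(463/109).
Reduce top mod 109: now compute (27/109).
Reciprocity: 27 ≡ 3 and 109 ≡ 1 (mod 4), so (27/109) = +(109/27).
Reduce top mod 27: now compute (1/27).
Reached (1/27) = 1. Collecting the sign flips along the way, the symbol is +1.

1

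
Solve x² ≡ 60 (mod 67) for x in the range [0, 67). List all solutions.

Since 67 ≡ 3 (mod 4), a square root of 60 is 60^((67+1)/4) = 60^17 mod 67.
Repeated squaring: 60^2≡49, 60^4≡56, 60^8≡54, 60^16≡35 (mod 67).
60^17 = 60^(16+1) ≡ 23 (mod 67).
Check: 23² = 529 ≡ 60 (mod 67). The two roots are 23 and 44.

23, 44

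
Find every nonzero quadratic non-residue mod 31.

3,6,11,12,13,15,17,21,22,23,24,26,27,29,30

Square k = 1,…,15 (k and 31−k give the same square):
1²=1, 2²=4, 3²=9, 4²=16, 5²=25, 6²≡5, 7²≡18, 8²≡2, 9²≡19, 10²≡7, 11²≡28, 12²≡20, 13²≡14, 14²≡10, 15²≡8 (mod 31).
The residues are {1, 2, 4, 5, 7, 8, 9, 10, 14, 16, 18, 19, 20, 25, 28}; the non-residues are the remaining 15 nonzero classes.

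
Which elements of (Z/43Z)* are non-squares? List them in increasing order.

2 3 5 7 8 12 18 19 20 22 26 27 28 29 30 32 33 34 37 39 42

Square k = 1,…,21 (k and 43−k give the same square):
1²=1, 2²=4, 3²=9, 4²=16, 5²=25, 6²=36, 7²≡6, 8²≡21, 9²≡38, 10²≡14, 11²≡35, 12²≡15, 13²≡40, 14²≡24, 15²≡10, 16²≡41, 17²≡31, 18²≡23, 19²≡17, 20²≡13, 21²≡11 (mod 43).
The residues are {1, 4, 6, 9, 10, 11, 13, 14, 15, 16, 17, 21, 23, 24, 25, 31, 35, 36, 38, 40, 41}; the non-residues are the remaining 21 nonzero classes.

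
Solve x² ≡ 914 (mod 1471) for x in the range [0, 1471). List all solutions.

Since 1471 ≡ 3 (mod 4), a square root of 914 is 914^((1471+1)/4) = 914^368 mod 1471.
Repeated squaring: 914^2≡1339, 914^4≡1243, 914^8≡499, 914^16≡402, 914^32≡1265, 914^64≡1248, 914^128≡1186, 914^256≡320 (mod 1471).
914^368 = 914^(256+64+32+16) ≡ 1310 (mod 1471).
Check: 1310² = 1716100 ≡ 914 (mod 1471). The two roots are 161 and 1310.

161, 1310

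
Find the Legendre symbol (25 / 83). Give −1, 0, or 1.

1

Reciprocity: 25 ≡ 1 and 83 ≡ 3 (mod 4), so (25/83) = +(83/25).
Reduce top mod 25: now compute (8/25).
Pull out 2^3: since 25 ≡ 1 (mod 8), (2/25) = +1, so (2/25)^3 = +1.
Reached (1/25) = 1. Collecting the sign flips along the way, the symbol is +1.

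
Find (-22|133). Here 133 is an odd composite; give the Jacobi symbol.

-1

First reduce: -22 ≡ 111 (mod 133).
Reciprocity: 111 ≡ 3 and 133 ≡ 1 (mod 4), so (111/133) = +(133/111).
Reduce top mod 111: now compute (22/111).
Pull out 2: since 111 ≡ 7 (mod 8), (2/111) = +1.
Reciprocity: 11 ≡ 3 and 111 ≡ 3 (mod 4), so (11/111) = −(111/11).
Reduce top mod 11: now compute (1/11).
Reached (1/11) = 1. Collecting the sign flips along the way, the symbol is -1.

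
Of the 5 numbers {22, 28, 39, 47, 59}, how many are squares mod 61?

(22/61) = +1 → QR.
(28/61) = -1 → non-residue.
(39/61) = +1 → QR.
(47/61) = +1 → QR.
(59/61) = -1 → non-residue.
Total quadratic residues among the 5: 3.

3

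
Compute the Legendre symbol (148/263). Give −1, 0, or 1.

Pull out 2^2: since 263 ≡ 7 (mod 8), (2/263) = +1, so (2/263)^2 = +1.
Reciprocity: 37 ≡ 1 and 263 ≡ 3 (mod 4), so (37/263) = +(263/37).
Reduce top mod 37: now compute (4/37).
Pull out 2^2: since 37 ≡ 5 (mod 8), (2/37) = -1, so (2/37)^2 = +1.
Reached (1/37) = 1. Collecting the sign flips along the way, the symbol is +1.

1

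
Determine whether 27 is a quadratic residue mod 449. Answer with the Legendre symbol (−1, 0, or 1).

Euler's criterion: (27/449) ≡ 27^224 (mod 449).
27^2 ≡ 280 (mod 449)
27^4 ≡ 274 (mod 449)
27^8 ≡ 93 (mod 449)
27^16 ≡ 118 (mod 449)
27^32 ≡ 5 (mod 449)
27^64 ≡ 25 (mod 449)
27^128 ≡ 176 (mod 449)
27^224 = 27^(128+64+32) ≡ 448 (mod 449).
Result is 448 ≡ −1, so (27/449) = −1.

-1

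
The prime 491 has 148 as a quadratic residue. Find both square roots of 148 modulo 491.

154, 337

Since 491 ≡ 3 (mod 4), a square root of 148 is 148^((491+1)/4) = 148^123 mod 491.
Repeated squaring: 148^2≡300, 148^4≡147, 148^8≡5, 148^16≡25, 148^32≡134, 148^64≡280 (mod 491).
148^123 = 148^(64+32+16+8+2+1) ≡ 154 (mod 491).
Check: 154² = 23716 ≡ 148 (mod 491). The two roots are 154 and 337.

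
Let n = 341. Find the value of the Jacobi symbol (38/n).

Pull out 2: since 341 ≡ 5 (mod 8), (2/341) = -1.
Reciprocity: 19 ≡ 3 and 341 ≡ 1 (mod 4), so (19/341) = +(341/19).
Reduce top mod 19: now compute (18/19).
Pull out 2: since 19 ≡ 3 (mod 8), (2/19) = -1.
Reciprocity: 9 ≡ 1 and 19 ≡ 3 (mod 4), so (9/19) = +(19/9).
Reduce top mod 9: now compute (1/9).
Reached (1/9) = 1. Collecting the sign flips along the way, the symbol is +1.

1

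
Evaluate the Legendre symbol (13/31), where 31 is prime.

Reciprocity: 13 ≡ 1 and 31 ≡ 3 (mod 4), so (13/31) = +(31/13).
Reduce top mod 13: now compute (5/13).
Reciprocity: 5 ≡ 1 and 13 ≡ 1 (mod 4), so (5/13) = +(13/5).
Reduce top mod 5: now compute (3/5).
Reciprocity: 3 ≡ 3 and 5 ≡ 1 (mod 4), so (3/5) = +(5/3).
Reduce top mod 3: now compute (2/3).
Pull out 2: since 3 ≡ 3 (mod 8), (2/3) = -1.
Reached (1/3) = 1. Collecting the sign flips along the way, the symbol is -1.

-1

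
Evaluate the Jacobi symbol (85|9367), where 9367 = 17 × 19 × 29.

Reciprocity: 85 ≡ 1 and 9367 ≡ 3 (mod 4), so (85/9367) = +(9367/85).
Reduce top mod 85: now compute (17/85).
Reciprocity: 17 ≡ 1 and 85 ≡ 1 (mod 4), so (17/85) = +(85/17).
Reduce top mod 17: now compute (0/17).
Top reduces to 0: gcd > 1, so the symbol is 0.

0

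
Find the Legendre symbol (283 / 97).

First reduce: 283 ≡ 89 (mod 97).
Reciprocity: 89 ≡ 1 and 97 ≡ 1 (mod 4), so (89/97) = +(97/89).
Reduce top mod 89: now compute (8/89).
Pull out 2^3: since 89 ≡ 1 (mod 8), (2/89) = +1, so (2/89)^3 = +1.
Reached (1/89) = 1. Collecting the sign flips along the way, the symbol is +1.

1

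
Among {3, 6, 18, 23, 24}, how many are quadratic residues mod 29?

(3/29) = -1 → non-residue.
(6/29) = +1 → QR.
(18/29) = -1 → non-residue.
(23/29) = +1 → QR.
(24/29) = +1 → QR.
Total quadratic residues among the 5: 3.

3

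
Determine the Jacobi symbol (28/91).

0

Pull out 2^2: since 91 ≡ 3 (mod 8), (2/91) = -1, so (2/91)^2 = +1.
Reciprocity: 7 ≡ 3 and 91 ≡ 3 (mod 4), so (7/91) = −(91/7).
Reduce top mod 7: now compute (0/7).
Top reduces to 0: gcd > 1, so the symbol is 0.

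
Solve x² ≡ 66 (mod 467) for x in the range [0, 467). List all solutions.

49, 418

Since 467 ≡ 3 (mod 4), a square root of 66 is 66^((467+1)/4) = 66^117 mod 467.
Repeated squaring: 66^2≡153, 66^4≡59, 66^8≡212, 66^16≡112, 66^32≡402, 66^64≡22 (mod 467).
66^117 = 66^(64+32+16+4+1) ≡ 49 (mod 467).
Check: 49² = 2401 ≡ 66 (mod 467). The two roots are 49 and 418.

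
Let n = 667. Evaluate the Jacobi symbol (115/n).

Reciprocity: 115 ≡ 3 and 667 ≡ 3 (mod 4), so (115/667) = −(667/115).
Reduce top mod 115: now compute (92/115).
Pull out 2^2: since 115 ≡ 3 (mod 8), (2/115) = -1, so (2/115)^2 = +1.
Reciprocity: 23 ≡ 3 and 115 ≡ 3 (mod 4), so (23/115) = −(115/23).
Reduce top mod 23: now compute (0/23).
Top reduces to 0: gcd > 1, so the symbol is 0.

0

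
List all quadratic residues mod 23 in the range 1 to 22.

1 2 3 4 6 8 9 12 13 16 18

Square k = 1,…,11 (k and 23−k give the same square):
1²=1, 2²=4, 3²=9, 4²=16, 5²≡2, 6²≡13, 7²≡3, 8²≡18, 9²≡12, 10²≡8, 11²≡6 (mod 23).
So the quadratic residues mod 23 are {1, 2, 3, 4, 6, 8, 9, 12, 13, 16, 18}.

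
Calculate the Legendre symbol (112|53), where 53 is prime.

First reduce: 112 ≡ 6 (mod 53).
Pull out 2: since 53 ≡ 5 (mod 8), (2/53) = -1.
Reciprocity: 3 ≡ 3 and 53 ≡ 1 (mod 4), so (3/53) = +(53/3).
Reduce top mod 3: now compute (2/3).
Pull out 2: since 3 ≡ 3 (mod 8), (2/3) = -1.
Reached (1/3) = 1. Collecting the sign flips along the way, the symbol is +1.

1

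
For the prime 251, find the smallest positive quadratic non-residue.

2

(2/251) = −1, so 2 is the smallest positive non-residue mod 251.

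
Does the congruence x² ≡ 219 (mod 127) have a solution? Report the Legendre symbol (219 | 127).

-1

Euler's criterion: (219/127) ≡ 92^63 (mod 127).
92^2 ≡ 82 (mod 127)
92^4 ≡ 120 (mod 127)
92^8 ≡ 49 (mod 127)
92^16 ≡ 115 (mod 127)
92^32 ≡ 17 (mod 127)
92^63 = 92^(32+16+8+4+2+1) ≡ 126 (mod 127).
Result is 126 ≡ −1, so (219/127) = −1.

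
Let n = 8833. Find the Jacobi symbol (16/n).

Pull out 2^4: since 8833 ≡ 1 (mod 8), (2/8833) = +1, so (2/8833)^4 = +1.
Reached (1/8833) = 1. Collecting the sign flips along the way, the symbol is +1.

1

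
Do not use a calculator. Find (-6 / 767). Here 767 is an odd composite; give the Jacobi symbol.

-1

First reduce: -6 ≡ 761 (mod 767).
Reciprocity: 761 ≡ 1 and 767 ≡ 3 (mod 4), so (761/767) = +(767/761).
Reduce top mod 761: now compute (6/761).
Pull out 2: since 761 ≡ 1 (mod 8), (2/761) = +1.
Reciprocity: 3 ≡ 3 and 761 ≡ 1 (mod 4), so (3/761) = +(761/3).
Reduce top mod 3: now compute (2/3).
Pull out 2: since 3 ≡ 3 (mod 8), (2/3) = -1.
Reached (1/3) = 1. Collecting the sign flips along the way, the symbol is -1.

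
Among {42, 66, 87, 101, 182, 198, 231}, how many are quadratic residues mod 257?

3

(42/257) = +1 → QR.
(66/257) = -1 → non-residue.
(87/257) = -1 → non-residue.
(101/257) = -1 → non-residue.
(182/257) = -1 → non-residue.
(198/257) = +1 → QR.
(231/257) = +1 → QR.
Total quadratic residues among the 7: 3.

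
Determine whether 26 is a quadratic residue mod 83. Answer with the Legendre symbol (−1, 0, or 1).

Euler's criterion: (26/83) ≡ 26^41 (mod 83).
26^2 ≡ 12 (mod 83)
26^4 ≡ 61 (mod 83)
26^8 ≡ 69 (mod 83)
26^16 ≡ 30 (mod 83)
26^32 ≡ 70 (mod 83)
26^41 = 26^(32+8+1) ≡ 1 (mod 83).
Result is 1, so (26/83) = 1.

1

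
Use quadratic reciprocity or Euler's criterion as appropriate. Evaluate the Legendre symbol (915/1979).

1

Reciprocity: 915 ≡ 3 and 1979 ≡ 3 (mod 4), so (915/1979) = −(1979/915).
Reduce top mod 915: now compute (149/915).
Reciprocity: 149 ≡ 1 and 915 ≡ 3 (mod 4), so (149/915) = +(915/149).
Reduce top mod 149: now compute (21/149).
Reciprocity: 21 ≡ 1 and 149 ≡ 1 (mod 4), so (21/149) = +(149/21).
Reduce top mod 21: now compute (2/21).
Pull out 2: since 21 ≡ 5 (mod 8), (2/21) = -1.
Reached (1/21) = 1. Collecting the sign flips along the way, the symbol is +1.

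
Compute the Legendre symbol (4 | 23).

1

Euler's criterion: (4/23) ≡ 4^11 (mod 23).
4^2 ≡ 16 (mod 23)
4^4 ≡ 3 (mod 23)
4^8 ≡ 9 (mod 23)
4^11 = 4^(8+2+1) ≡ 1 (mod 23).
Result is 1, so (4/23) = 1.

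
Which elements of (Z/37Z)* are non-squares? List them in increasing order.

2 5 6 8 13 14 15 17 18 19 20 22 23 24 29 31 32 35

Square k = 1,…,18 (k and 37−k give the same square):
1²=1, 2²=4, 3²=9, 4²=16, 5²=25, 6²=36, 7²≡12, 8²≡27, 9²≡7, 10²≡26, 11²≡10, 12²≡33, 13²≡21, 14²≡11, 15²≡3, 16²≡34, 17²≡30, 18²≡28 (mod 37).
The residues are {1, 3, 4, 7, 9, 10, 11, 12, 16, 21, 25, 26, 27, 28, 30, 33, 34, 36}; the non-residues are the remaining 18 nonzero classes.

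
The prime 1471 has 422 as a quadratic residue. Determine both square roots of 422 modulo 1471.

Since 1471 ≡ 3 (mod 4), a square root of 422 is 422^((1471+1)/4) = 422^368 mod 1471.
Repeated squaring: 422^2≡93, 422^4≡1294, 422^8≡438, 422^16≡614, 422^32≡420, 422^64≡1351, 422^128≡1161, 422^256≡485 (mod 1471).
422^368 = 422^(256+64+32+16) ≡ 1413 (mod 1471).
Check: 1413² = 1996569 ≡ 422 (mod 1471). The two roots are 58 and 1413.

58, 1413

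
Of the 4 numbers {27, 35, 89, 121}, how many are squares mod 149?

(27/149) = -1 → non-residue.
(35/149) = +1 → QR.
(89/149) = -1 → non-residue.
(121/149) = +1 → QR.
Total quadratic residues among the 4: 2.

2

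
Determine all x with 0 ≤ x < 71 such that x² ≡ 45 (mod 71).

20, 51

Since 71 ≡ 3 (mod 4), a square root of 45 is 45^((71+1)/4) = 45^18 mod 71.
Repeated squaring: 45^2≡37, 45^4≡20, 45^8≡45, 45^16≡37 (mod 71).
45^18 = 45^(16+2) ≡ 20 (mod 71).
Check: 20² = 400 ≡ 45 (mod 71). The two roots are 20 and 51.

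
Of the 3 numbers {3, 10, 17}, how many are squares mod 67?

(3/67) = -1 → non-residue.
(10/67) = +1 → QR.
(17/67) = +1 → QR.
Total quadratic residues among the 3: 2.

2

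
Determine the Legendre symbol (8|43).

Euler's criterion: (8/43) ≡ 8^21 (mod 43).
8^2 ≡ 21 (mod 43)
8^4 ≡ 11 (mod 43)
8^8 ≡ 35 (mod 43)
8^16 ≡ 21 (mod 43)
8^21 = 8^(16+4+1) ≡ 42 (mod 43).
Result is 42 ≡ −1, so (8/43) = −1.

-1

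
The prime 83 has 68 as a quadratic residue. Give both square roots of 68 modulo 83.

20, 63

Since 83 ≡ 3 (mod 4), a square root of 68 is 68^((83+1)/4) = 68^21 mod 83.
Repeated squaring: 68^2≡59, 68^4≡78, 68^8≡25, 68^16≡44 (mod 83).
68^21 = 68^(16+4+1) ≡ 63 (mod 83).
Check: 63² = 3969 ≡ 68 (mod 83). The two roots are 20 and 63.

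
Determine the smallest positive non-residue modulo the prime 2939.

(2/2939) = −1, so 2 is the smallest positive non-residue mod 2939.

2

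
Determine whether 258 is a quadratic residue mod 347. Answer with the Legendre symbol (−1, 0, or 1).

Pull out 2: since 347 ≡ 3 (mod 8), (2/347) = -1.
Reciprocity: 129 ≡ 1 and 347 ≡ 3 (mod 4), so (129/347) = +(347/129).
Reduce top mod 129: now compute (89/129).
Reciprocity: 89 ≡ 1 and 129 ≡ 1 (mod 4), so (89/129) = +(129/89).
Reduce top mod 89: now compute (40/89).
Pull out 2^3: since 89 ≡ 1 (mod 8), (2/89) = +1, so (2/89)^3 = +1.
Reciprocity: 5 ≡ 1 and 89 ≡ 1 (mod 4), so (5/89) = +(89/5).
Reduce top mod 5: now compute (4/5).
Pull out 2^2: since 5 ≡ 5 (mod 8), (2/5) = -1, so (2/5)^2 = +1.
Reached (1/5) = 1. Collecting the sign flips along the way, the symbol is -1.

-1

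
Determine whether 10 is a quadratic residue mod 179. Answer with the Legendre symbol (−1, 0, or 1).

-1

Pull out 2: since 179 ≡ 3 (mod 8), (2/179) = -1.
Reciprocity: 5 ≡ 1 and 179 ≡ 3 (mod 4), so (5/179) = +(179/5).
Reduce top mod 5: now compute (4/5).
Pull out 2^2: since 5 ≡ 5 (mod 8), (2/5) = -1, so (2/5)^2 = +1.
Reached (1/5) = 1. Collecting the sign flips along the way, the symbol is -1.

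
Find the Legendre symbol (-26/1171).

1

First reduce: -26 ≡ 1145 (mod 1171).
Reciprocity: 1145 ≡ 1 and 1171 ≡ 3 (mod 4), so (1145/1171) = +(1171/1145).
Reduce top mod 1145: now compute (26/1145).
Pull out 2: since 1145 ≡ 1 (mod 8), (2/1145) = +1.
Reciprocity: 13 ≡ 1 and 1145 ≡ 1 (mod 4), so (13/1145) = +(1145/13).
Reduce top mod 13: now compute (1/13).
Reached (1/13) = 1. Collecting the sign flips along the way, the symbol is +1.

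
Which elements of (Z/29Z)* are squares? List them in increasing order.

1,4,5,6,7,9,13,16,20,22,23,24,25,28

Square k = 1,…,14 (k and 29−k give the same square):
1²=1, 2²=4, 3²=9, 4²=16, 5²=25, 6²≡7, 7²≡20, 8²≡6, 9²≡23, 10²≡13, 11²≡5, 12²≡28, 13²≡24, 14²≡22 (mod 29).
So the quadratic residues mod 29 are {1, 4, 5, 6, 7, 9, 13, 16, 20, 22, 23, 24, 25, 28}.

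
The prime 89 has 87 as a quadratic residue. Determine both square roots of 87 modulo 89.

40, 49

89 ≡ 1 (mod 4), so we find a root by search.
Trying successive values, 40² = 1600 ≡ 87 (mod 89). The other root is 89 − 40 = 49.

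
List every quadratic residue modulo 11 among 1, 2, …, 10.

Square k = 1,…,5 (k and 11−k give the same square):
1²=1, 2²=4, 3²=9, 4²≡5, 5²≡3 (mod 11).
So the quadratic residues mod 11 are {1, 3, 4, 5, 9}.

1, 3, 4, 5, 9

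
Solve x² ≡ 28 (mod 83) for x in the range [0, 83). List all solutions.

Since 83 ≡ 3 (mod 4), a square root of 28 is 28^((83+1)/4) = 28^21 mod 83.
Repeated squaring: 28^2≡37, 28^4≡41, 28^8≡21, 28^16≡26 (mod 83).
28^21 = 28^(16+4+1) ≡ 51 (mod 83).
Check: 51² = 2601 ≡ 28 (mod 83). The two roots are 32 and 51.

32, 51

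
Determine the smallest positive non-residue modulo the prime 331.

2

(2/331) = −1, so 2 is the smallest positive non-residue mod 331.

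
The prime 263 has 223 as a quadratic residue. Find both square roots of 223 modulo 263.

Since 263 ≡ 3 (mod 4), a square root of 223 is 223^((263+1)/4) = 223^66 mod 263.
Repeated squaring: 223^2≡22, 223^4≡221, 223^8≡186, 223^16≡143, 223^32≡198, 223^64≡17 (mod 263).
223^66 = 223^(64+2) ≡ 111 (mod 263).
Check: 111² = 12321 ≡ 223 (mod 263). The two roots are 111 and 152.

111, 152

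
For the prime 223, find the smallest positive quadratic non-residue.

3

(2/223) = +1, so 2 is a residue.
(3/223) = −1, so 3 is the smallest positive non-residue mod 223.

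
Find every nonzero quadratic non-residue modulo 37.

2,5,6,8,13,14,15,17,18,19,20,22,23,24,29,31,32,35

Square k = 1,…,18 (k and 37−k give the same square):
1²=1, 2²=4, 3²=9, 4²=16, 5²=25, 6²=36, 7²≡12, 8²≡27, 9²≡7, 10²≡26, 11²≡10, 12²≡33, 13²≡21, 14²≡11, 15²≡3, 16²≡34, 17²≡30, 18²≡28 (mod 37).
The residues are {1, 3, 4, 7, 9, 10, 11, 12, 16, 21, 25, 26, 27, 28, 30, 33, 34, 36}; the non-residues are the remaining 18 nonzero classes.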